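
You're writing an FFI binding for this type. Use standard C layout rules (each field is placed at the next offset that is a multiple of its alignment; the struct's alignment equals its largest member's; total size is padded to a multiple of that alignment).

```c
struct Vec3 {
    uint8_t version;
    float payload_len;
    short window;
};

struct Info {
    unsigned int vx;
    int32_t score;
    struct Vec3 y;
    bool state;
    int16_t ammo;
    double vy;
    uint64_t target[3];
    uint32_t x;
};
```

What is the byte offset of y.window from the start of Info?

Vec3: 0..1  version  (1B, 1-aligned); 1..4  -- padding (3B); 4..8  payload_len  (4B, 4-aligned); 8..10  window  (2B, 2-aligned); 10..12  -- tail padding (2B); sizeof = 12, alignof = 4
0..4  vx  (4B, 4-aligned)
4..8  score  (4B, 4-aligned)
8..20  y  (12B, 4-aligned)
within Vec3: window at 8
8 + 8 = 16

16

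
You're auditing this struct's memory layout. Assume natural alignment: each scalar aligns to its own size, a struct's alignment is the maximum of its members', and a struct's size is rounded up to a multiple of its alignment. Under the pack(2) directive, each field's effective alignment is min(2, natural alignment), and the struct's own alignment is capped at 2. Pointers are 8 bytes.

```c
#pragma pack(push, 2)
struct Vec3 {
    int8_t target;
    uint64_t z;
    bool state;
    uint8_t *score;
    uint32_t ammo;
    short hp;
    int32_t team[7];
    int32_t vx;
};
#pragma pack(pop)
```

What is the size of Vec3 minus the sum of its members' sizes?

2

0..1  target  (1B, 1-aligned)
1..2  -- padding (1B)
2..10  z  (8B, 2-aligned)
10..11  state  (1B, 1-aligned)
11..12  -- padding (1B)
12..20  score  (8B, 2-aligned)
20..24  ammo  (4B, 2-aligned)
24..26  hp  (2B, 2-aligned)
26..54  team  (28B, 2-aligned)
54..58  vx  (4B, 2-aligned)
sizeof = 58, alignof = 2
data bytes 56, size 58 → padding 2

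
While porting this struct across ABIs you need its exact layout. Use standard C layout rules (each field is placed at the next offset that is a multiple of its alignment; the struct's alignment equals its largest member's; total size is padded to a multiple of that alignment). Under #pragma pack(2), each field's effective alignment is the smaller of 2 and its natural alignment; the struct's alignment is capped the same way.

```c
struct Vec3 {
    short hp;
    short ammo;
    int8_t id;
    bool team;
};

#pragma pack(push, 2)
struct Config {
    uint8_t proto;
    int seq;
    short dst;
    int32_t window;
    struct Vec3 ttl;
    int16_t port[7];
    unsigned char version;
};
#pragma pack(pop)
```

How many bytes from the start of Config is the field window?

Vec3: hp at 0 (size 2, align 2) → ends 2; ammo at 2 (size 2, align 2) → ends 4; id at 4 (size 1, align 1) → ends 5; team at 5 (size 1, align 1) → ends 6; total 6 bytes, alignment 2
proto at 0 (size 1, align 1) → ends 1
pad 1 to align 2 for seq
seq at 2 (size 4, align 2) → ends 6
dst at 6 (size 2, align 2) → ends 8
window at 8 (size 4, align 2) → ends 12

8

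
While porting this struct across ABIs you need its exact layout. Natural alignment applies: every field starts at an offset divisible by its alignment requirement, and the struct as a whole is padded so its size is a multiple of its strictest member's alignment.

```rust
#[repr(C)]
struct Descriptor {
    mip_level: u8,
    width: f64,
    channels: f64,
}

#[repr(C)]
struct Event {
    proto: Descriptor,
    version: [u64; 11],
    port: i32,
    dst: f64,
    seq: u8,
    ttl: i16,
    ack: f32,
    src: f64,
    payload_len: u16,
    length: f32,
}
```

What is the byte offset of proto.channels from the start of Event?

Descriptor: @0: mip_level [1B, align 1] → 1; +7 pad (align 8); @8: width [8B, align 8] → 16; @16: channels [8B, align 8] → 24; size 24, align 8
@0: proto [24B, align 8] → 24
within Descriptor: channels at 16
0 + 16 = 16

16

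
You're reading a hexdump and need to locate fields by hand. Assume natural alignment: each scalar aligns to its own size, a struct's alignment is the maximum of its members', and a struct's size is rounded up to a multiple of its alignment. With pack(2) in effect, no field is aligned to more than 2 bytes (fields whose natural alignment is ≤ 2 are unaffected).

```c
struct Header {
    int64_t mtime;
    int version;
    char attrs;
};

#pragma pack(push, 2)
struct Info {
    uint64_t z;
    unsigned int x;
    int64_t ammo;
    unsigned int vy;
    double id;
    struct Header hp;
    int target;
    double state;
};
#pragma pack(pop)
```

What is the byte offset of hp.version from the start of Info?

Header: 0..8  mtime  (8B, 8-aligned); 8..12  version  (4B, 4-aligned); 12..13  attrs  (1B, 1-aligned); 13..16  -- tail padding (3B); sizeof = 16, alignof = 8
0..8  z  (8B, 2-aligned)
8..12  x  (4B, 2-aligned)
12..20  ammo  (8B, 2-aligned)
20..24  vy  (4B, 2-aligned)
24..32  id  (8B, 2-aligned)
32..48  hp  (16B, 2-aligned)
within Header: version at 8
32 + 8 = 40

40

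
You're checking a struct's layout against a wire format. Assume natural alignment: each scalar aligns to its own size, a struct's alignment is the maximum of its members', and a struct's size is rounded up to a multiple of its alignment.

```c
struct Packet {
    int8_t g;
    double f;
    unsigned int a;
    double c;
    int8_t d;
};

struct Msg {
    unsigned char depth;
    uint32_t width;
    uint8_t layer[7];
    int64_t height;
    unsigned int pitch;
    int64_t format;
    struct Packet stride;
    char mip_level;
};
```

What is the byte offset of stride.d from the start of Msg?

Packet: 0..1  g  (1B, 1-aligned); 1..8  -- padding (7B); 8..16  f  (8B, 8-aligned); 16..20  a  (4B, 4-aligned); 20..24  -- padding (4B); 24..32  c  (8B, 8-aligned); 32..33  d  (1B, 1-aligned); 33..40  -- tail padding (7B); sizeof = 40, alignof = 8
0..1  depth  (1B, 1-aligned)
1..4  -- padding (3B)
4..8  width  (4B, 4-aligned)
8..15  layer  (7B, 1-aligned)
15..16  -- padding (1B)
16..24  height  (8B, 8-aligned)
24..28  pitch  (4B, 4-aligned)
28..32  -- padding (4B)
32..40  format  (8B, 8-aligned)
40..80  stride  (40B, 8-aligned)
within Packet: d at 32
40 + 32 = 72

72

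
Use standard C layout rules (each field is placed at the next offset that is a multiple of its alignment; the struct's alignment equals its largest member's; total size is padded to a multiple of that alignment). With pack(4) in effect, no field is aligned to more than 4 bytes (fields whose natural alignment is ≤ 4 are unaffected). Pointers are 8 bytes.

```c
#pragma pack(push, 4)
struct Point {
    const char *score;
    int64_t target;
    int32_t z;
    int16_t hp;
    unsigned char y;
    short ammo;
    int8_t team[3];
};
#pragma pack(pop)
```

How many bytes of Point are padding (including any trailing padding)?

0..8  score  (8B, 4-aligned)
8..16  target  (8B, 4-aligned)
16..20  z  (4B, 4-aligned)
20..22  hp  (2B, 2-aligned)
22..23  y  (1B, 1-aligned)
23..24  -- padding (1B)
24..26  ammo  (2B, 2-aligned)
26..29  team  (3B, 1-aligned)
29..32  -- tail padding (3B)
sizeof = 32, alignof = 4
data bytes 28, size 32 → padding 4

4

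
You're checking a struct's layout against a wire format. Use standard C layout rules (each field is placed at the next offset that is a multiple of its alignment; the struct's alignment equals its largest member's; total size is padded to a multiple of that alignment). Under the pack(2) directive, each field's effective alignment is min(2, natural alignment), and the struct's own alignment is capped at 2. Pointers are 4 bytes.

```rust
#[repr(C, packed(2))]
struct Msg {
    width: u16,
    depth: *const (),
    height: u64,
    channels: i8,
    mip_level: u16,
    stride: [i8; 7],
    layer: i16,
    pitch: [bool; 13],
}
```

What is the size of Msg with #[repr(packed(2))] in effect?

42

@0: width [2B, align 2] → 2
@2: depth [4B, align 2] → 6
@6: height [8B, align 2] → 14
@14: channels [1B, align 1] → 15
+1 pad (align 2)
@16: mip_level [2B, align 2] → 18
@18: stride [7B, align 1] → 25
+1 pad (align 2)
@26: layer [2B, align 2] → 28
@28: pitch [13B, align 1] → 41
+1 tail pad (align 2)
size 42, align 2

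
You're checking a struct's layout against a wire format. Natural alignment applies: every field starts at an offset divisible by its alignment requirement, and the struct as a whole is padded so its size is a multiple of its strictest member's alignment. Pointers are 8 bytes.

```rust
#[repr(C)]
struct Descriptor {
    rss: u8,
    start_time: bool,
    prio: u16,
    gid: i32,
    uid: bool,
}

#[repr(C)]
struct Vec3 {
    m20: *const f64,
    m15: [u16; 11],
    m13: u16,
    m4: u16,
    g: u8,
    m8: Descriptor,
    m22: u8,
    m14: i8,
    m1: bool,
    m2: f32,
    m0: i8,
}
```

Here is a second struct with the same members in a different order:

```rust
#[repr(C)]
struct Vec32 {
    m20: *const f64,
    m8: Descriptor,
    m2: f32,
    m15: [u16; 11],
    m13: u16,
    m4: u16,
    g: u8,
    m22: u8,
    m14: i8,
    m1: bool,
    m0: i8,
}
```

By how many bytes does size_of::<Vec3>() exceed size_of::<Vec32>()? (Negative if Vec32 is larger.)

8

Descriptor: @0: rss [1B, align 1] → 1; @1: start_time [1B, align 1] → 2; @2: prio [2B, align 2] → 4; @4: gid [4B, align 4] → 8; @8: uid [1B, align 1] → 9; +3 tail pad (align 4); size 12, align 4
@0: m20 [8B, align 8] → 8
@8: m15 [22B, align 2] → 30
@30: m13 [2B, align 2] → 32
@32: m4 [2B, align 2] → 34
@34: g [1B, align 1] → 35
+1 pad (align 4)
@36: m8 [12B, align 4] → 48
@48: m22 [1B, align 1] → 49
@49: m14 [1B, align 1] → 50
@50: m1 [1B, align 1] → 51
+1 pad (align 4)
@52: m2 [4B, align 4] → 56
@56: m0 [1B, align 1] → 57
+7 tail pad (align 8)
size 64, align 8
— Vec32 —
@0: m20 [8B, align 8] → 8
@8: m8 [12B, align 4] → 20
@20: m2 [4B, align 4] → 24
@24: m15 [22B, align 2] → 46
@46: m13 [2B, align 2] → 48
@48: m4 [2B, align 2] → 50
@50: g [1B, align 1] → 51
@51: m22 [1B, align 1] → 52
@52: m14 [1B, align 1] → 53
@53: m1 [1B, align 1] → 54
@54: m0 [1B, align 1] → 55
+1 tail pad (align 8)
size 56, align 8
64 − 56 = 8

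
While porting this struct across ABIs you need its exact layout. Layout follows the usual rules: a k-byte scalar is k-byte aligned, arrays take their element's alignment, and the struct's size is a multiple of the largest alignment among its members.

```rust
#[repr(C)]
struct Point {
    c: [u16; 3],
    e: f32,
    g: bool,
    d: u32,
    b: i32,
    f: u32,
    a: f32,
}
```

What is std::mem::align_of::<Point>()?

member alignments: c=2, e=4, g=1, d=4, b=4, f=4, a=4
max = 4

4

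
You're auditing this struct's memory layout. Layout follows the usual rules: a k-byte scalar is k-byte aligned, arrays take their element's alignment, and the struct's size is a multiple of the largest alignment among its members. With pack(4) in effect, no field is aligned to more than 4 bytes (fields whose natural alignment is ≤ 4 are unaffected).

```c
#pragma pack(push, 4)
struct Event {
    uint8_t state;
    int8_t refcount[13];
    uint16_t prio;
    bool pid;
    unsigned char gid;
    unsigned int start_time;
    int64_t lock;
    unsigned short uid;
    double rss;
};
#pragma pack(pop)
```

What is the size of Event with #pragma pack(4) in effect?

44

@0: state [1B, align 1] → 1
@1: refcount [13B, align 1] → 14
@14: prio [2B, align 2] → 16
@16: pid [1B, align 1] → 17
@17: gid [1B, align 1] → 18
+2 pad (align 4)
@20: start_time [4B, align 4] → 24
@24: lock [8B, align 4] → 32
@32: uid [2B, align 2] → 34
+2 pad (align 4)
@36: rss [8B, align 4] → 44
size 44, align 4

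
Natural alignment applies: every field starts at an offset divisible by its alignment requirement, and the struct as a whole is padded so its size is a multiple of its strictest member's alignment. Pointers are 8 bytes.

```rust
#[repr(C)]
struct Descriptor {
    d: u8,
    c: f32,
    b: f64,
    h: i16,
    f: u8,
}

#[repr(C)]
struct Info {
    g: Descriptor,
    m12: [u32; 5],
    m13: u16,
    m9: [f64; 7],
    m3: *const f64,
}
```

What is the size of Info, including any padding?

Descriptor: @0: d [1B, align 1] → 1; +3 pad (align 4); @4: c [4B, align 4] → 8; @8: b [8B, align 8] → 16; @16: h [2B, align 2] → 18; @18: f [1B, align 1] → 19; +5 tail pad (align 8); size 24, align 8
@0: g [24B, align 8] → 24
@24: m12 [20B, align 4] → 44
@44: m13 [2B, align 2] → 46
+2 pad (align 8)
@48: m9 [56B, align 8] → 104
@104: m3 [8B, align 8] → 112
size 112, align 8

112 bytes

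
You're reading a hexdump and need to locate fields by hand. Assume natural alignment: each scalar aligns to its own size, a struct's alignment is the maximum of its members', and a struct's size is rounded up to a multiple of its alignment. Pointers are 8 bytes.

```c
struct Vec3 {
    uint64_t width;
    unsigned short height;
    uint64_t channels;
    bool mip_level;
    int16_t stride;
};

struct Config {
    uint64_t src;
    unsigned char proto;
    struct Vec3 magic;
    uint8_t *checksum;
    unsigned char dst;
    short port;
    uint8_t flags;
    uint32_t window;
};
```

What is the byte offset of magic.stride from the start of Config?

42

Vec3: width at 0 (size 8, align 8) → ends 8; height at 8 (size 2, align 2) → ends 10; pad 6 to align 8 for channels; channels at 16 (size 8, align 8) → ends 24; mip_level at 24 (size 1, align 1) → ends 25; pad 1 to align 2 for stride; stride at 26 (size 2, align 2) → ends 28; tail pad 4 to reach multiple of 8; total 32 bytes, alignment 8
src at 0 (size 8, align 8) → ends 8
proto at 8 (size 1, align 1) → ends 9
pad 7 to align 8 for magic
magic at 16 (size 32, align 8) → ends 48
within Vec3: stride at 26
16 + 26 = 42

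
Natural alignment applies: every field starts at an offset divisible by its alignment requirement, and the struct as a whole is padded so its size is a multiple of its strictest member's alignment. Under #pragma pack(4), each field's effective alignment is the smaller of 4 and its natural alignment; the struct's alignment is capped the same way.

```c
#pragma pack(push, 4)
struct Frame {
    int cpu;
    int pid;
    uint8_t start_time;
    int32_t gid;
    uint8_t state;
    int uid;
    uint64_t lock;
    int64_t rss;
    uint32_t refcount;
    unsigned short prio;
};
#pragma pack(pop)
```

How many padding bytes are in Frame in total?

0..4  cpu  (4B, 4-aligned)
4..8  pid  (4B, 4-aligned)
8..9  start_time  (1B, 1-aligned)
9..12  -- padding (3B)
12..16  gid  (4B, 4-aligned)
16..17  state  (1B, 1-aligned)
17..20  -- padding (3B)
20..24  uid  (4B, 4-aligned)
24..32  lock  (8B, 4-aligned)
32..40  rss  (8B, 4-aligned)
40..44  refcount  (4B, 4-aligned)
44..46  prio  (2B, 2-aligned)
46..48  -- tail padding (2B)
sizeof = 48, alignof = 4
data bytes 40, size 48 → padding 8

8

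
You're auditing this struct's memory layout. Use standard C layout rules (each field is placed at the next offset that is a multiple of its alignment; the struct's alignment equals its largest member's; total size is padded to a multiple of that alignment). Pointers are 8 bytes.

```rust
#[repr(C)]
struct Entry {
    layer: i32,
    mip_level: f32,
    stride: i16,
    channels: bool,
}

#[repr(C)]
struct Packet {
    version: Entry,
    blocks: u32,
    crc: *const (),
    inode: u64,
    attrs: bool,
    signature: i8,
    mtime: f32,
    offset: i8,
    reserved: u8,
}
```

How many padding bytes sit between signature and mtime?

2

Entry: 0..4  layer  (4B, 4-aligned); 4..8  mip_level  (4B, 4-aligned); 8..10  stride  (2B, 2-aligned); 10..11  channels  (1B, 1-aligned); 11..12  -- tail padding (1B); sizeof = 12, alignof = 4
0..12  version  (12B, 4-aligned)
12..16  blocks  (4B, 4-aligned)
16..24  crc  (8B, 8-aligned)
24..32  inode  (8B, 8-aligned)
32..33  attrs  (1B, 1-aligned)
33..34  signature  (1B, 1-aligned)
34..36  -- padding (2B)
36..40  mtime  (4B, 4-aligned)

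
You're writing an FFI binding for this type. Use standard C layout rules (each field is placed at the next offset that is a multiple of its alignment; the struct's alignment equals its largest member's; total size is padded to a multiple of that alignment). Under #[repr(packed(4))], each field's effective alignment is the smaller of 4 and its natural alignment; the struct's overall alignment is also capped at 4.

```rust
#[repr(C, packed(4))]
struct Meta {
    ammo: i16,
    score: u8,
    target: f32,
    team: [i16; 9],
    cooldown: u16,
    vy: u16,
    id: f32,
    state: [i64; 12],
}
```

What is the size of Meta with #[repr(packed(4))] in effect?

0..2  ammo  (2B, 2-aligned)
2..3  score  (1B, 1-aligned)
3..4  -- padding (1B)
4..8  target  (4B, 4-aligned)
8..26  team  (18B, 2-aligned)
26..28  cooldown  (2B, 2-aligned)
28..30  vy  (2B, 2-aligned)
30..32  -- padding (2B)
32..36  id  (4B, 4-aligned)
36..132  state  (96B, 4-aligned)
sizeof = 132, alignof = 4

132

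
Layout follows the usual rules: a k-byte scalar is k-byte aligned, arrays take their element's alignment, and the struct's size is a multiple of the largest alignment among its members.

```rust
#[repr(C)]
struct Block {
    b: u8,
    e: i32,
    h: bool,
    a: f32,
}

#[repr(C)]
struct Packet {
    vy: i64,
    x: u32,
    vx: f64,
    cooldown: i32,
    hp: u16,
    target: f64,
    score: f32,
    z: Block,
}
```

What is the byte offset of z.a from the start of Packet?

56

Block: @0: b [1B, align 1] → 1; +3 pad (align 4); @4: e [4B, align 4] → 8; @8: h [1B, align 1] → 9; +3 pad (align 4); @12: a [4B, align 4] → 16; size 16, align 4
@0: vy [8B, align 8] → 8
@8: x [4B, align 4] → 12
+4 pad (align 8)
@16: vx [8B, align 8] → 24
@24: cooldown [4B, align 4] → 28
@28: hp [2B, align 2] → 30
+2 pad (align 8)
@32: target [8B, align 8] → 40
@40: score [4B, align 4] → 44
@44: z [16B, align 4] → 60
within Block: a at 12
44 + 12 = 56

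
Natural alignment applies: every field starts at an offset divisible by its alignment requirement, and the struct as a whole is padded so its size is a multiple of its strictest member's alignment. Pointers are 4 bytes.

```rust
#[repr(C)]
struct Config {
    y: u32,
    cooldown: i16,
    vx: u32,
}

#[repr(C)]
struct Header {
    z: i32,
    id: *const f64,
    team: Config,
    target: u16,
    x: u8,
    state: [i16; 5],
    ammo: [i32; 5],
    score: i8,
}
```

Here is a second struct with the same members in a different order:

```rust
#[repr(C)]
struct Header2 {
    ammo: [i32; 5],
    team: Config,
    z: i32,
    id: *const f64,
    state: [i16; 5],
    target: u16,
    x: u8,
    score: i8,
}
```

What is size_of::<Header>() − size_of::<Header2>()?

Config: @0: y [4B, align 4] → 4; @4: cooldown [2B, align 2] → 6; +2 pad (align 4); @8: vx [4B, align 4] → 12; size 12, align 4
@0: z [4B, align 4] → 4
@4: id [4B, align 4] → 8
@8: team [12B, align 4] → 20
@20: target [2B, align 2] → 22
@22: x [1B, align 1] → 23
+1 pad (align 2)
@24: state [10B, align 2] → 34
+2 pad (align 4)
@36: ammo [20B, align 4] → 56
@56: score [1B, align 1] → 57
+3 tail pad (align 4)
size 60, align 4
— Header2 —
@0: ammo [20B, align 4] → 20
@20: team [12B, align 4] → 32
@32: z [4B, align 4] → 36
@36: id [4B, align 4] → 40
@40: state [10B, align 2] → 50
@50: target [2B, align 2] → 52
@52: x [1B, align 1] → 53
@53: score [1B, align 1] → 54
+2 tail pad (align 4)
size 56, align 4
60 − 56 = 4

4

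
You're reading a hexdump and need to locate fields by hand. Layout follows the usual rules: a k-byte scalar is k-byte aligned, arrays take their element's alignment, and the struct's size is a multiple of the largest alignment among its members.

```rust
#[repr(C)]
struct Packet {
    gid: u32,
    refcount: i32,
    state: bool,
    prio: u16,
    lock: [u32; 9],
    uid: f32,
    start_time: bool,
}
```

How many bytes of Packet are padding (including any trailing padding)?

gid at 0 (size 4, align 4) → ends 4
refcount at 4 (size 4, align 4) → ends 8
state at 8 (size 1, align 1) → ends 9
pad 1 to align 2 for prio
prio at 10 (size 2, align 2) → ends 12
lock at 12 (size 36, align 4) → ends 48
uid at 48 (size 4, align 4) → ends 52
start_time at 52 (size 1, align 1) → ends 53
tail pad 3 to reach multiple of 4
total 56 bytes, alignment 4
data bytes 52, size 56 → padding 4

4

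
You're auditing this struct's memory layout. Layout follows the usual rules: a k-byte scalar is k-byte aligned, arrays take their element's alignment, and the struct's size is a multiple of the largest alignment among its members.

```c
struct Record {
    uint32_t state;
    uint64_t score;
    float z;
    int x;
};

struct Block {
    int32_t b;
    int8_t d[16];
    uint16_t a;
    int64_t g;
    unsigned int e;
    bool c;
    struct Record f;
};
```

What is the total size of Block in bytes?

Record: @0: state [4B, align 4] → 4; +4 pad (align 8); @8: score [8B, align 8] → 16; @16: z [4B, align 4] → 20; @20: x [4B, align 4] → 24; size 24, align 8
@0: b [4B, align 4] → 4
@4: d [16B, align 1] → 20
@20: a [2B, align 2] → 22
+2 pad (align 8)
@24: g [8B, align 8] → 32
@32: e [4B, align 4] → 36
@36: c [1B, align 1] → 37
+3 pad (align 8)
@40: f [24B, align 8] → 64
size 64, align 8

64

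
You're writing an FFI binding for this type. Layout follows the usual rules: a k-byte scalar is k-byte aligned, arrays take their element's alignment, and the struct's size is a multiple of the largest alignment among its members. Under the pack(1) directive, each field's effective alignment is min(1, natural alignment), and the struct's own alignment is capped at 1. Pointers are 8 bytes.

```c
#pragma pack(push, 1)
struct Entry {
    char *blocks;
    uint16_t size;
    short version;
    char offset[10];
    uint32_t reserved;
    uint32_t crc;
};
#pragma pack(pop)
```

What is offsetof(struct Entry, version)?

@0: blocks [8B, align 1] → 8
@8: size [2B, align 1] → 10
@10: version [2B, align 1] → 12

10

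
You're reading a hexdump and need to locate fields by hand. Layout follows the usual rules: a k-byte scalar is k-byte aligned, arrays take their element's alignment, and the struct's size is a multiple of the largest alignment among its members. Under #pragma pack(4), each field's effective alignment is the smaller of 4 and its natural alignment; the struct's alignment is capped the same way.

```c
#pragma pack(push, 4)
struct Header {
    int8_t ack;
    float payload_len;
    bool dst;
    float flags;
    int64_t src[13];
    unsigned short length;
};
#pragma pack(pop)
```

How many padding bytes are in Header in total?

ack at 0 (size 1, align 1) → ends 1
pad 3 to align 4 for payload_len
payload_len at 4 (size 4, align 4) → ends 8
dst at 8 (size 1, align 1) → ends 9
pad 3 to align 4 for flags
flags at 12 (size 4, align 4) → ends 16
src at 16 (size 104, align 4) → ends 120
length at 120 (size 2, align 2) → ends 122
tail pad 2 to reach multiple of 4
total 124 bytes, alignment 4
data bytes 116, size 124 → padding 8

8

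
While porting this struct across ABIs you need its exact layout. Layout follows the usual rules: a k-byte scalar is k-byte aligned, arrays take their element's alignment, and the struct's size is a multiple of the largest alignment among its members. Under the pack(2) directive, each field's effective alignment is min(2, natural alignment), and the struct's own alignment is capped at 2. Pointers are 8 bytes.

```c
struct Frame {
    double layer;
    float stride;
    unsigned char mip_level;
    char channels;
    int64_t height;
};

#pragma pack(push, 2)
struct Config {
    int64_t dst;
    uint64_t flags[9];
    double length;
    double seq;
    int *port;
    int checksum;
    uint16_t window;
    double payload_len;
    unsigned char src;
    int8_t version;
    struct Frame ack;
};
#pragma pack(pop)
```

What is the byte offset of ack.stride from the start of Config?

Frame: 0..8  layer  (8B, 8-aligned); 8..12  stride  (4B, 4-aligned); 12..13  mip_level  (1B, 1-aligned); 13..14  channels  (1B, 1-aligned); 14..16  -- padding (2B); 16..24  height  (8B, 8-aligned); sizeof = 24, alignof = 8
0..8  dst  (8B, 2-aligned)
8..80  flags  (72B, 2-aligned)
80..88  length  (8B, 2-aligned)
88..96  seq  (8B, 2-aligned)
96..104  port  (8B, 2-aligned)
104..108  checksum  (4B, 2-aligned)
108..110  window  (2B, 2-aligned)
110..118  payload_len  (8B, 2-aligned)
118..119  src  (1B, 1-aligned)
119..120  version  (1B, 1-aligned)
120..144  ack  (24B, 2-aligned)
within Frame: stride at 8
120 + 8 = 128

128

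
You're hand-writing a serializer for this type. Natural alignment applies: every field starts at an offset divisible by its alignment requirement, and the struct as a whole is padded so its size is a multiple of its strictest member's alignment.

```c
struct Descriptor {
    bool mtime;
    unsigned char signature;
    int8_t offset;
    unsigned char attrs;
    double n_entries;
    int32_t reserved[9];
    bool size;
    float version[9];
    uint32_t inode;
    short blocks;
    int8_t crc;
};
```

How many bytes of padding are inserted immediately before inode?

0

0..1  mtime  (1B, 1-aligned)
1..2  signature  (1B, 1-aligned)
2..3  offset  (1B, 1-aligned)
3..4  attrs  (1B, 1-aligned)
4..8  -- padding (4B)
8..16  n_entries  (8B, 8-aligned)
16..52  reserved  (36B, 4-aligned)
52..53  size  (1B, 1-aligned)
53..56  -- padding (3B)
56..92  version  (36B, 4-aligned)
92..96  inode  (4B, 4-aligned)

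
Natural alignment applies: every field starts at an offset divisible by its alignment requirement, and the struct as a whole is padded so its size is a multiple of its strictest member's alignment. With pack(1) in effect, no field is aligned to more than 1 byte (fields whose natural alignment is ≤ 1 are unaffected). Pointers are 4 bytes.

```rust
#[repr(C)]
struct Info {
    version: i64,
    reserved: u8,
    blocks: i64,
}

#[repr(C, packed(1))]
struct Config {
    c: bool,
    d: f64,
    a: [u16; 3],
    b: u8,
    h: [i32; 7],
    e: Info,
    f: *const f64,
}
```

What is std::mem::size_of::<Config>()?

72

Info: @0: version [8B, align 8] → 8; @8: reserved [1B, align 1] → 9; +7 pad (align 8); @16: blocks [8B, align 8] → 24; size 24, align 8
@0: c [1B, align 1] → 1
@1: d [8B, align 1] → 9
@9: a [6B, align 1] → 15
@15: b [1B, align 1] → 16
@16: h [28B, align 1] → 44
@44: e [24B, align 1] → 68
@68: f [4B, align 1] → 72
size 72, align 1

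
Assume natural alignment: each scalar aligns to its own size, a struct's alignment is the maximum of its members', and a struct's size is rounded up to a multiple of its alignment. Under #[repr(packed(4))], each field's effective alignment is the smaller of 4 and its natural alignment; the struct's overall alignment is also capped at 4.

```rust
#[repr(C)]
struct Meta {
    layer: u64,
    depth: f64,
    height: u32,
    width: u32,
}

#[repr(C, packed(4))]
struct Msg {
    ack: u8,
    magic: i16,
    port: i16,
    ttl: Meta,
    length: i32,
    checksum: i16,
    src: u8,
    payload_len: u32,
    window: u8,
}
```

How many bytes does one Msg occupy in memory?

Meta: 0..8  layer  (8B, 8-aligned); 8..16  depth  (8B, 8-aligned); 16..20  height  (4B, 4-aligned); 20..24  width  (4B, 4-aligned); sizeof = 24, alignof = 8
0..1  ack  (1B, 1-aligned)
1..2  -- padding (1B)
2..4  magic  (2B, 2-aligned)
4..6  port  (2B, 2-aligned)
6..8  -- padding (2B)
8..32  ttl  (24B, 4-aligned)
32..36  length  (4B, 4-aligned)
36..38  checksum  (2B, 2-aligned)
38..39  src  (1B, 1-aligned)
39..40  -- padding (1B)
40..44  payload_len  (4B, 4-aligned)
44..45  window  (1B, 1-aligned)
45..48  -- tail padding (3B)
sizeof = 48, alignof = 4

48 bytes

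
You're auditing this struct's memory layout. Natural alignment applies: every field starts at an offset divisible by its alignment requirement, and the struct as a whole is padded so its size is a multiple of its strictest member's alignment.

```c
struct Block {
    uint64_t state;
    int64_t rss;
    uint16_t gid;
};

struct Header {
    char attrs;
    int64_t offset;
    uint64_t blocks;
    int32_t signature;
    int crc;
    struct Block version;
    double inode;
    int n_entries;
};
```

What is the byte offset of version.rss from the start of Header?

40

Block: state at 0 (size 8, align 8) → ends 8; rss at 8 (size 8, align 8) → ends 16; gid at 16 (size 2, align 2) → ends 18; tail pad 6 to reach multiple of 8; total 24 bytes, alignment 8
attrs at 0 (size 1, align 1) → ends 1
pad 7 to align 8 for offset
offset at 8 (size 8, align 8) → ends 16
blocks at 16 (size 8, align 8) → ends 24
signature at 24 (size 4, align 4) → ends 28
crc at 28 (size 4, align 4) → ends 32
version at 32 (size 24, align 8) → ends 56
within Block: rss at 8
32 + 8 = 40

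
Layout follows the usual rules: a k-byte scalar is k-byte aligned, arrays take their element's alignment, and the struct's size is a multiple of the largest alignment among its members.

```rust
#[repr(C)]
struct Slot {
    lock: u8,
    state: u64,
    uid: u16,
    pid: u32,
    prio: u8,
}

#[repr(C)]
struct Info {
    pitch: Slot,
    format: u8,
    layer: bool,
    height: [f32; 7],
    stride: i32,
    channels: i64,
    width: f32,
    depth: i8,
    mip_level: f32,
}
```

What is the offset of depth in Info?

84

Slot: 0..1  lock  (1B, 1-aligned); 1..8  -- padding (7B); 8..16  state  (8B, 8-aligned); 16..18  uid  (2B, 2-aligned); 18..20  -- padding (2B); 20..24  pid  (4B, 4-aligned); 24..25  prio  (1B, 1-aligned); 25..32  -- tail padding (7B); sizeof = 32, alignof = 8
0..32  pitch  (32B, 8-aligned)
32..33  format  (1B, 1-aligned)
33..34  layer  (1B, 1-aligned)
34..36  -- padding (2B)
36..64  height  (28B, 4-aligned)
64..68  stride  (4B, 4-aligned)
68..72  -- padding (4B)
72..80  channels  (8B, 8-aligned)
80..84  width  (4B, 4-aligned)
84..85  depth  (1B, 1-aligned)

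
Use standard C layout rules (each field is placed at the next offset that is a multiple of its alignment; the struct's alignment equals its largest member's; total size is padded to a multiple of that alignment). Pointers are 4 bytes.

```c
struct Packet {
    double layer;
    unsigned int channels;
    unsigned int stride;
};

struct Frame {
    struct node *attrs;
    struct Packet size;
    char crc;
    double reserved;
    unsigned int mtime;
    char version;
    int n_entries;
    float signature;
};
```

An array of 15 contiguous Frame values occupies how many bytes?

Packet: @0: layer [8B, align 8] → 8; @8: channels [4B, align 4] → 12; @12: stride [4B, align 4] → 16; size 16, align 8
@0: attrs [4B, align 4] → 4
+4 pad (align 8)
@8: size [16B, align 8] → 24
@24: crc [1B, align 1] → 25
+7 pad (align 8)
@32: reserved [8B, align 8] → 40
@40: mtime [4B, align 4] → 44
@44: version [1B, align 1] → 45
+3 pad (align 4)
@48: n_entries [4B, align 4] → 52
@52: signature [4B, align 4] → 56
size 56, align 8
array of 15: 15 × 56 = 840

840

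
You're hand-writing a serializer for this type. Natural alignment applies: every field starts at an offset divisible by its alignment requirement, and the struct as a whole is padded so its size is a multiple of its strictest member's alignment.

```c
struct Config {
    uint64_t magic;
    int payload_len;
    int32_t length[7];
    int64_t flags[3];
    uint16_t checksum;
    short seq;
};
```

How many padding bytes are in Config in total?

0..8  magic  (8B, 8-aligned)
8..12  payload_len  (4B, 4-aligned)
12..40  length  (28B, 4-aligned)
40..64  flags  (24B, 8-aligned)
64..66  checksum  (2B, 2-aligned)
66..68  seq  (2B, 2-aligned)
68..72  -- tail padding (4B)
sizeof = 72, alignof = 8
data bytes 68, size 72 → padding 4

4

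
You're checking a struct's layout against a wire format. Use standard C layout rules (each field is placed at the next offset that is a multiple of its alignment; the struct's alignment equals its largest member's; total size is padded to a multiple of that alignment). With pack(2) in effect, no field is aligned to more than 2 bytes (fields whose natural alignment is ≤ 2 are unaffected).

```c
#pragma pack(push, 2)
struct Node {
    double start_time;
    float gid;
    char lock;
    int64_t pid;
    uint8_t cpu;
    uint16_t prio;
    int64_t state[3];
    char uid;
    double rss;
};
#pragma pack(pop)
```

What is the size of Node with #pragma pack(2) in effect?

start_time at 0 (size 8, align 2) → ends 8
gid at 8 (size 4, align 2) → ends 12
lock at 12 (size 1, align 1) → ends 13
pad 1 to align 2 for pid
pid at 14 (size 8, align 2) → ends 22
cpu at 22 (size 1, align 1) → ends 23
pad 1 to align 2 for prio
prio at 24 (size 2, align 2) → ends 26
state at 26 (size 24, align 2) → ends 50
uid at 50 (size 1, align 1) → ends 51
pad 1 to align 2 for rss
rss at 52 (size 8, align 2) → ends 60
total 60 bytes, alignment 2

60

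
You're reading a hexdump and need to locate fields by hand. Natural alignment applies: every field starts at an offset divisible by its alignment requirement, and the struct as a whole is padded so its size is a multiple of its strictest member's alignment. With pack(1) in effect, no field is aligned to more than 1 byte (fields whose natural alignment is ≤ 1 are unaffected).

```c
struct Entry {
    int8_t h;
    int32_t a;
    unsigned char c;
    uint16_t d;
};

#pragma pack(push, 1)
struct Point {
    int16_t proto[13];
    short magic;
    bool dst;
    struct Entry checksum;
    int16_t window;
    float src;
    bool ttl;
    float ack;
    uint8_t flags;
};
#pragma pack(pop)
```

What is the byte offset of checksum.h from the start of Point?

29

Entry: 0..1  h  (1B, 1-aligned); 1..4  -- padding (3B); 4..8  a  (4B, 4-aligned); 8..9  c  (1B, 1-aligned); 9..10  -- padding (1B); 10..12  d  (2B, 2-aligned); sizeof = 12, alignof = 4
0..26  proto  (26B, 1-aligned)
26..28  magic  (2B, 1-aligned)
28..29  dst  (1B, 1-aligned)
29..41  checksum  (12B, 1-aligned)
within Entry: h at 0
29 + 0 = 29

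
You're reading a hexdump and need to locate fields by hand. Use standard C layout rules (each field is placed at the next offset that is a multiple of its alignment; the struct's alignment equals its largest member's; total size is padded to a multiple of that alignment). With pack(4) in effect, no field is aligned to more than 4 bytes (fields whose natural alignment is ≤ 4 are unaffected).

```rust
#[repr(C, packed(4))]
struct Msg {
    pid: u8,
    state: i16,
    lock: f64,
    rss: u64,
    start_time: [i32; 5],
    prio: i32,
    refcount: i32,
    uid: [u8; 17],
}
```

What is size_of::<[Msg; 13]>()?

@0: pid [1B, align 1] → 1
+1 pad (align 2)
@2: state [2B, align 2] → 4
@4: lock [8B, align 4] → 12
@12: rss [8B, align 4] → 20
@20: start_time [20B, align 4] → 40
@40: prio [4B, align 4] → 44
@44: refcount [4B, align 4] → 48
@48: uid [17B, align 1] → 65
+3 tail pad (align 4)
size 68, align 4
array of 13: 13 × 68 = 884

884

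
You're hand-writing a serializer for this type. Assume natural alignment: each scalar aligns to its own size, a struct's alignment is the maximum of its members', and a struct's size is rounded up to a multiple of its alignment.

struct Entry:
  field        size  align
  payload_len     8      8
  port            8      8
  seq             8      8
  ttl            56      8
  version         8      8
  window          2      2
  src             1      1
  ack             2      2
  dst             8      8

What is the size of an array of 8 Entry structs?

832

@0: payload_len [8B, align 8] → 8
@8: port [8B, align 8] → 16
@16: seq [8B, align 8] → 24
@24: ttl [56B, align 8] → 80
@80: version [8B, align 8] → 88
@88: window [2B, align 2] → 90
@90: src [1B, align 1] → 91
+1 pad (align 2)
@92: ack [2B, align 2] → 94
+2 pad (align 8)
@96: dst [8B, align 8] → 104
size 104, align 8
array of 8: 8 × 104 = 832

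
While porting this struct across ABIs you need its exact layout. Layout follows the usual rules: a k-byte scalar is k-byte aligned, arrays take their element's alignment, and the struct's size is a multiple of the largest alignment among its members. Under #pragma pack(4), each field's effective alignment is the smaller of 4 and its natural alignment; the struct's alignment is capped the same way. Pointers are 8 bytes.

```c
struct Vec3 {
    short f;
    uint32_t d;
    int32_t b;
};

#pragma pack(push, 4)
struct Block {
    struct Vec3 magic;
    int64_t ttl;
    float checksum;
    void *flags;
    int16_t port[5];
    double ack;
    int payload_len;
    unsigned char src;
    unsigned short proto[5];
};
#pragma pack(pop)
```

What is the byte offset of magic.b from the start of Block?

8

Vec3: @0: f [2B, align 2] → 2; +2 pad (align 4); @4: d [4B, align 4] → 8; @8: b [4B, align 4] → 12; size 12, align 4
@0: magic [12B, align 4] → 12
within Vec3: b at 8
0 + 8 = 8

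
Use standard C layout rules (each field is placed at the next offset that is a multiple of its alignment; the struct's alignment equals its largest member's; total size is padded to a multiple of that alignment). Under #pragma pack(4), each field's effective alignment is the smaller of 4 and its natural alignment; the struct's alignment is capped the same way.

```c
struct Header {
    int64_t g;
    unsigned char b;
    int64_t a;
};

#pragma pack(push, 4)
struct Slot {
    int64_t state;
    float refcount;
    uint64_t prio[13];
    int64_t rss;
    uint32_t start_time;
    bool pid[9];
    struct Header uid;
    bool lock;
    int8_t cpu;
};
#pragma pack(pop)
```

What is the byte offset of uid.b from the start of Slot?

Header: @0: g [8B, align 8] → 8; @8: b [1B, align 1] → 9; +7 pad (align 8); @16: a [8B, align 8] → 24; size 24, align 8
@0: state [8B, align 4] → 8
@8: refcount [4B, align 4] → 12
@12: prio [104B, align 4] → 116
@116: rss [8B, align 4] → 124
@124: start_time [4B, align 4] → 128
@128: pid [9B, align 1] → 137
+3 pad (align 4)
@140: uid [24B, align 4] → 164
within Header: b at 8
140 + 8 = 148

148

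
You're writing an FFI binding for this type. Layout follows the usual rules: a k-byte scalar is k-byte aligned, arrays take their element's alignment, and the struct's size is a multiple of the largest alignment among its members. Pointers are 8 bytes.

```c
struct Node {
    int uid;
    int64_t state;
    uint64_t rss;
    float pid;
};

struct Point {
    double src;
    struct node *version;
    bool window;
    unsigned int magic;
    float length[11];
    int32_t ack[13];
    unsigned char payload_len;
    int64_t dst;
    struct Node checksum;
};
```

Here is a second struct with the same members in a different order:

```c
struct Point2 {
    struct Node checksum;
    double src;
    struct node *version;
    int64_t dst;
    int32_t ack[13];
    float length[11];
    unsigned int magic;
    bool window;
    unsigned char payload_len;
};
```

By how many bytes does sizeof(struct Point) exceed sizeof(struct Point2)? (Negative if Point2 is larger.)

8

Node: uid at 0 (size 4, align 4) → ends 4; pad 4 to align 8 for state; state at 8 (size 8, align 8) → ends 16; rss at 16 (size 8, align 8) → ends 24; pid at 24 (size 4, align 4) → ends 28; tail pad 4 to reach multiple of 8; total 32 bytes, alignment 8
src at 0 (size 8, align 8) → ends 8
version at 8 (size 8, align 8) → ends 16
window at 16 (size 1, align 1) → ends 17
pad 3 to align 4 for magic
magic at 20 (size 4, align 4) → ends 24
length at 24 (size 44, align 4) → ends 68
ack at 68 (size 52, align 4) → ends 120
payload_len at 120 (size 1, align 1) → ends 121
pad 7 to align 8 for dst
dst at 128 (size 8, align 8) → ends 136
checksum at 136 (size 32, align 8) → ends 168
total 168 bytes, alignment 8
— Point2 —
checksum at 0 (size 32, align 8) → ends 32
src at 32 (size 8, align 8) → ends 40
version at 40 (size 8, align 8) → ends 48
dst at 48 (size 8, align 8) → ends 56
ack at 56 (size 52, align 4) → ends 108
length at 108 (size 44, align 4) → ends 152
magic at 152 (size 4, align 4) → ends 156
window at 156 (size 1, align 1) → ends 157
payload_len at 157 (size 1, align 1) → ends 158
tail pad 2 to reach multiple of 8
total 160 bytes, alignment 8
168 − 160 = 8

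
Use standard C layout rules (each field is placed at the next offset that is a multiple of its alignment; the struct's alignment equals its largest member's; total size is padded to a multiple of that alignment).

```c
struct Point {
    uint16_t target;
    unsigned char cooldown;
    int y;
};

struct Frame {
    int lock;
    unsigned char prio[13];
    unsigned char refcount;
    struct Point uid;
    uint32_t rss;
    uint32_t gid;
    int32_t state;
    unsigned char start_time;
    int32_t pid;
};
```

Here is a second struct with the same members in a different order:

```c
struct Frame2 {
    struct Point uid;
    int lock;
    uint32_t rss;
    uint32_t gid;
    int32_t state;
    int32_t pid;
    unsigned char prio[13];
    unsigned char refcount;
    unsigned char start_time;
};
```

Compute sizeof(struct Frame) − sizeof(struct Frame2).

4

Point: target at 0 (size 2, align 2) → ends 2; cooldown at 2 (size 1, align 1) → ends 3; pad 1 to align 4 for y; y at 4 (size 4, align 4) → ends 8; total 8 bytes, alignment 4
lock at 0 (size 4, align 4) → ends 4
prio at 4 (size 13, align 1) → ends 17
refcount at 17 (size 1, align 1) → ends 18
pad 2 to align 4 for uid
uid at 20 (size 8, align 4) → ends 28
rss at 28 (size 4, align 4) → ends 32
gid at 32 (size 4, align 4) → ends 36
state at 36 (size 4, align 4) → ends 40
start_time at 40 (size 1, align 1) → ends 41
pad 3 to align 4 for pid
pid at 44 (size 4, align 4) → ends 48
total 48 bytes, alignment 4
— Frame2 —
uid at 0 (size 8, align 4) → ends 8
lock at 8 (size 4, align 4) → ends 12
rss at 12 (size 4, align 4) → ends 16
gid at 16 (size 4, align 4) → ends 20
state at 20 (size 4, align 4) → ends 24
pid at 24 (size 4, align 4) → ends 28
prio at 28 (size 13, align 1) → ends 41
refcount at 41 (size 1, align 1) → ends 42
start_time at 42 (size 1, align 1) → ends 43
tail pad 1 to reach multiple of 4
total 44 bytes, alignment 4
48 − 44 = 4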